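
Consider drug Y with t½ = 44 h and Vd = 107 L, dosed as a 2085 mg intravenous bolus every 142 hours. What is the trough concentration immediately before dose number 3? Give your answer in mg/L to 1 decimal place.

f = (1/2)^(τ/t½) = (1/2)^(142/44) ≈ 0.1068.
C₀ = D/Vd = 2085/107 ≈ 19.486 mg/L.
Before the 3rd dose, 2 doses have been given. Superposition: Cmin = C₀·(f + f²).
≈ 19.486 × (0.1068 + 0.0114) ≈ 19.486 × 0.1182 ≈ 2.303 mg/L.

2.3 mg/L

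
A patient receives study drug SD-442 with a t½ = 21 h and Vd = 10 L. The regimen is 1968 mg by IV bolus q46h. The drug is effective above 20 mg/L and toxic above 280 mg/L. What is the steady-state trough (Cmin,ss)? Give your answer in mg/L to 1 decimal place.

55.2 mg/L

k = ln2/t½ = ln2/21 ≈ 0.033007 h⁻¹; fraction remaining f = e^(−kτ) = e^(−0.033007×46) ≈ 0.2191.
Each bolus raises the concentration by D/Vd = 1968/10 ≈ 196.800 mg/L.
Steady-state trough Cmin,ss = C₀·f/(1−f) ≈ 196.800 × 0.2191/0.7809 ≈ 55.217 mg/L.
Trough 55.2 mg/L vs MEC 20 mg/L: adequate.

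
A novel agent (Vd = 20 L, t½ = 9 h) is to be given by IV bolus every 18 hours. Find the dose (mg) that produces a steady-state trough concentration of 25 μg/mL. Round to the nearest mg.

1500 mg

τ/t½ = 18/9 ≈ 2, so f = (1/2)^(18/9) ≈ 0.250000.
Cmin,ss = (D/Vd)·f/(1−f), so D = Cmin,ss·Vd·(1−f)/f.
D = 25 × 20 × (1−f)/f ≈ 25 × 20 × 3.00000 ≈ 1500.00 mg.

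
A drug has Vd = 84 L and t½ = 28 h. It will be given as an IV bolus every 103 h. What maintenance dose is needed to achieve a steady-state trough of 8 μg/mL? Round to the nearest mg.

τ/t½ = 103/28 ≈ 3.6786, so f = (1/2)^(103/28) ≈ 0.078098.
Cmin,ss = (D/Vd)·f/(1−f), so D = Cmin,ss·Vd·(1−f)/f.
D = 8 × 84 × (1−f)/f ≈ 8 × 84 × 11.80443 ≈ 7932.58 mg.

7933 mg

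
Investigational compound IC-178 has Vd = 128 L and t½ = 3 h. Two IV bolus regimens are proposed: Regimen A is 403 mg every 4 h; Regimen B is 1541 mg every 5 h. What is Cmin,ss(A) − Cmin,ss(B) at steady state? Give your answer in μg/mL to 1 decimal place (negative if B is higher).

-3.5 μg/mL

Regimen A: f = (1/2)^(4/3) ≈ 0.3969; Cmin,ss = (403/128)·f/(1−f) ≈ 2.072 μg/mL.
Regimen B: f = (1/2)^(5/3) ≈ 0.3150; Cmin,ss = (1541/128)·f/(1−f) ≈ 5.536 μg/mL.
Difference ≈ 2.072 − 5.536 ≈ -3.464 μg/mL.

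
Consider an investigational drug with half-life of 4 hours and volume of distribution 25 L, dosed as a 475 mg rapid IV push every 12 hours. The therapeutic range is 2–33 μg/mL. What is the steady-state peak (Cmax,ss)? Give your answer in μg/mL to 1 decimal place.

21.7 μg/mL

τ = 12 h = 3 half-lives, so f = (1/2)^3 = 0.125.
At steady state, R = 1/(1 − 0.125) = 8/7.
Single-dose peak C₀ = D/Vd = 475/25 = 19 μg/mL.
Steady-state peak Cmax,ss = C₀·R = 19 × 8/7 ≈ 21.714 μg/mL.
Peak 21.7 μg/mL vs MTC 33 μg/mL: below toxic threshold.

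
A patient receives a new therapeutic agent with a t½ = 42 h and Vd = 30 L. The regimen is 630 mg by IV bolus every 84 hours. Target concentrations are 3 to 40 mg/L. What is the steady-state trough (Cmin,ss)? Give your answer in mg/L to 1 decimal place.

τ = 84 h = 2 half-lives, so f = (1/2)^2 = 0.25.
At steady state, R = 1/(1 − 0.25) = 4/3.
Single-dose peak C₀ = D/Vd = 630/30 = 21 mg/L.
Steady-state peak Cmax,ss = C₀·R = 21 × 4/3 ≈ 28.000 mg/L.
Steady-state trough Cmin,ss = Cmax,ss·f ≈ 28.000 × 0.25 ≈ 7.000 mg/L.
Trough 7.0 mg/L vs MEC 3 mg/L: adequate.

7.0 mg/L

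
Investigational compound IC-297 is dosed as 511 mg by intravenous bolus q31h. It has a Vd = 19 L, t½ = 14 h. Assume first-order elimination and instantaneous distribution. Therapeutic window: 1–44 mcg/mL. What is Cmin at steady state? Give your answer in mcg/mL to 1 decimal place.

k = ln2/t½ = ln2/14 ≈ 0.049511 h⁻¹; fraction remaining f = e^(−kτ) = e^(−0.049511×31) ≈ 0.2155.
Single-dose peak C₀ = D/Vd = 511/19 ≈ 26.895 mcg/mL.
Steady-state trough Cmin,ss = C₀·f/(1−f) ≈ 26.895 × 0.2155/0.7845 ≈ 7.388 mcg/mL.
Trough 7.4 mcg/mL vs MEC 1 mcg/mL: adequate.

7.4 mcg/mL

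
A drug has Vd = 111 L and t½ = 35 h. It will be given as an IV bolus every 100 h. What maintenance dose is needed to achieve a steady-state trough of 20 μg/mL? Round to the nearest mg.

13866 mg

τ/t½ = 100/35 ≈ 2.8571, so f = (1/2)^(100/35) ≈ 0.138011.
Cmin,ss = (D/Vd)·f/(1−f), so D = Cmin,ss·Vd·(1−f)/f.
D = 20 × 111 × (1−f)/f ≈ 20 × 111 × 6.24580 ≈ 13865.68 mg.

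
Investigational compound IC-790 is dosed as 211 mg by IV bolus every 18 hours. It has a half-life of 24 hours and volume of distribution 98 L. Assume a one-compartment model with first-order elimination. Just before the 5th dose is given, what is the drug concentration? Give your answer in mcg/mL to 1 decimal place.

f = (1/2)^(τ/t½) = (1/2)^(18/24) ≈ 0.5946.
C₀ = D/Vd = 211/98 ≈ 2.153 mcg/mL.
Before the 5th dose, 4 doses have been given. Superposition: Cmin = C₀·(f + f² + … + f^4).
≈ 2.153 × (0.5946 + 0.3535 + 0.2102 + 0.1250) ≈ 2.153 × 1.2833 ≈ 2.763 mcg/mL.

2.8 mcg/mL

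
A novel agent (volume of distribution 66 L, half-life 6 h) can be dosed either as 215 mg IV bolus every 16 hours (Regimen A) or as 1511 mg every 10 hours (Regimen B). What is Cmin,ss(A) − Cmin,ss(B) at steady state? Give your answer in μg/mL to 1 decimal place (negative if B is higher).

-9.9 μg/mL

Regimen A: f = (1/2)^(16/6) ≈ 0.1575; Cmin,ss = (215/66)·f/(1−f) ≈ 0.609 μg/mL.
Regimen B: f = (1/2)^(10/6) ≈ 0.3150; Cmin,ss = (1511/66)·f/(1−f) ≈ 10.528 μg/mL.
Difference ≈ 0.609 − 10.528 ≈ -9.919 μg/mL.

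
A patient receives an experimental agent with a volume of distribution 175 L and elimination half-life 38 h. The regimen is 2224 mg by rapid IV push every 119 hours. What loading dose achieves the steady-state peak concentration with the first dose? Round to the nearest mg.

2510 mg

f = (1/2)^(119/38) ≈ 0.114104; accumulation ratio R = 1/(1−f) ≈ 1.12880.
Loading dose to hit Cmax,ss on first dose: D_load = D_maint·R ≈ 2224 × 1.12880 ≈ 2510.45 mg.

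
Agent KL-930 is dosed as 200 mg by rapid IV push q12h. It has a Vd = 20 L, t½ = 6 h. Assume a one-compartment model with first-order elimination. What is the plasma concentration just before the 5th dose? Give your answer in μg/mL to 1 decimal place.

f = (1/2)^(τ/t½) = (1/2)^(12/6) ≈ 0.2500.
C₀ = D/Vd = 200/20 ≈ 10.000 μg/mL.
Before the 5th dose, 4 doses have been given. Superposition: Cmin = C₀·(f + f² + … + f^4).
≈ 10.000 × (0.2500 + 0.0625 + 0.0156 + 0.0039) ≈ 10.000 × 0.3320 ≈ 3.320 μg/mL.

3.3 μg/mL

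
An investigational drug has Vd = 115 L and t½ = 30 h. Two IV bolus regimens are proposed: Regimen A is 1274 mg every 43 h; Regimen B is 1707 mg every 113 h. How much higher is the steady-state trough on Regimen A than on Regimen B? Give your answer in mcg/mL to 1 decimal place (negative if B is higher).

Regimen A: f = (1/2)^(43/30) ≈ 0.3703; Cmin,ss = (1274/115)·f/(1−f) ≈ 6.515 mcg/mL.
Regimen B: f = (1/2)^(113/30) ≈ 0.0735; Cmin,ss = (1707/115)·f/(1−f) ≈ 1.178 mcg/mL.
Difference ≈ 6.515 − 1.178 ≈ 5.337 mcg/mL.

5.3 mcg/mL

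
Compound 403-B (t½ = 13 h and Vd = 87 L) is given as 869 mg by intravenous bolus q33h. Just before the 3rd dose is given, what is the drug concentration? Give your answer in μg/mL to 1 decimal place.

2.0 μg/mL

f = (1/2)^(τ/t½) = (1/2)^(33/13) ≈ 0.1721.
C₀ = D/Vd = 869/87 ≈ 9.989 μg/mL.
Before the 3rd dose, 2 doses have been given. Superposition: Cmin = C₀·(f + f²).
≈ 9.989 × (0.1721 + 0.0296) ≈ 9.989 × 0.2017 ≈ 2.015 μg/mL.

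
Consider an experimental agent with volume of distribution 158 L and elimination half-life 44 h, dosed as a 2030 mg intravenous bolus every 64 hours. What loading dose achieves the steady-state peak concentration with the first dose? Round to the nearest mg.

f = (1/2)^(64/44) ≈ 0.364870; accumulation ratio R = 1/(1−f) ≈ 1.57448.
Loading dose to hit Cmax,ss on first dose: D_load = D_maint·R ≈ 2030 × 1.57448 ≈ 3196.19 mg.

3196 mg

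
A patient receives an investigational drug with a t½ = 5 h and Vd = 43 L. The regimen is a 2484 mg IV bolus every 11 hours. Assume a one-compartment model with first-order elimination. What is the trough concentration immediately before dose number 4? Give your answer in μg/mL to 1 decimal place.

f = (1/2)^(τ/t½) = (1/2)^(11/5) ≈ 0.2176.
C₀ = D/Vd = 2484/43 ≈ 57.767 μg/mL.
Before the 4th dose, 3 doses have been given. Superposition: Cmin = C₀·(f + f² + … + f^3).
≈ 57.767 × (0.2176 + 0.0473 + 0.0103) ≈ 57.767 × 0.2752 ≈ 15.897 μg/mL.

15.9 μg/mL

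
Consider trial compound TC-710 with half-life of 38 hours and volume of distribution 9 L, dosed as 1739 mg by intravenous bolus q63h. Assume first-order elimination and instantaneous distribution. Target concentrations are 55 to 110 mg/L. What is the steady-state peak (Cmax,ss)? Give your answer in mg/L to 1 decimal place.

Over one 63-h interval, 63/38 ≈ 1.6579 half-lives elapse, leaving f ≈ 0.3169 of each dose.
At steady state, accumulation factor R = 1/(1 − e^(−kτ)) ≈ 1.4639.
Each bolus raises the concentration by D/Vd = 1739/9 ≈ 193.222 mg/L.
Cmax,ss = C₀/(1 − f) ≈ 193.222/0.6831 ≈ 282.860 mg/L.
Peak 282.9 mg/L vs MTC 110 mg/L: exceeds toxic threshold.

282.9 mg/L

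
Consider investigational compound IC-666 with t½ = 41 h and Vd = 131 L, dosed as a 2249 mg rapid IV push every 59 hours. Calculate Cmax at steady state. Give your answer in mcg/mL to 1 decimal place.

τ/t½ = 59/41 ≈ 1.439, so fraction remaining f = (1/2)^(59/41) ≈ 0.3688.
Accumulation ratio R = 1/(1 − f) ≈ 1/0.6312 ≈ 1.5843.
Single-dose peak C₀ = D/Vd = 2249/131 ≈ 17.168 mcg/mL.
Steady-state peak Cmax,ss = C₀·R ≈ 17.168 × 1.5843 ≈ 27.199 mcg/mL.

27.2 mcg/mL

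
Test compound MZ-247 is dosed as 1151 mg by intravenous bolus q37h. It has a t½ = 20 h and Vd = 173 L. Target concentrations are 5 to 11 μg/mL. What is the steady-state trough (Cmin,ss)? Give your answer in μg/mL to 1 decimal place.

Over one 37-h interval, 37/20 ≈ 1.85 half-lives elapse, leaving f ≈ 0.2774 of each dose.
Accumulation ratio R = 1/(1 − f) ≈ 1/0.7226 ≈ 1.3839.
Each bolus raises the concentration by D/Vd = 1151/173 ≈ 6.653 μg/mL.
Cmax,ss = C₀/(1 − f) ≈ 6.653/0.7226 ≈ 9.207 μg/mL.
Steady-state trough Cmin,ss = Cmax,ss·f ≈ 9.207 × 0.2774 ≈ 2.554 μg/mL.
Trough 2.6 μg/mL vs MEC 5 μg/mL: subtherapeutic.

2.6 μg/mL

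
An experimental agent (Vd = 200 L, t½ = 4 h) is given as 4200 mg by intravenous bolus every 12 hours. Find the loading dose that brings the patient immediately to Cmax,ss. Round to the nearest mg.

4800 mg

f = (1/2)^(12/4) ≈ 0.125000; accumulation ratio R = 1/(1−f) ≈ 1.14286.
Loading dose to hit Cmax,ss on first dose: D_load = D_maint·R ≈ 4200 × 1.14286 ≈ 4800.01 mg.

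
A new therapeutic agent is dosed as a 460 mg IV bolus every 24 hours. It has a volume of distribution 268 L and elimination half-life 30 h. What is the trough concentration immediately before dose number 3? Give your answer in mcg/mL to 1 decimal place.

f = (1/2)^(τ/t½) = (1/2)^(24/30) ≈ 0.5743.
C₀ = D/Vd = 460/268 ≈ 1.716 mcg/mL.
Before the 3rd dose, 2 doses have been given. Superposition: Cmin = C₀·(f + f²).
≈ 1.716 × (0.5743 + 0.3298) ≈ 1.716 × 0.9041 ≈ 1.551 mcg/mL.

1.6 mcg/mL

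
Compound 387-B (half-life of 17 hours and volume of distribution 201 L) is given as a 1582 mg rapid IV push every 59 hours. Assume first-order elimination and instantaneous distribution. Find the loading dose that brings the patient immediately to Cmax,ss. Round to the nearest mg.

f = (1/2)^(59/17) ≈ 0.090209; accumulation ratio R = 1/(1−f) ≈ 1.09915.
Loading dose to hit Cmax,ss on first dose: D_load = D_maint·R ≈ 1582 × 1.09915 ≈ 1738.86 mg.

1739 mg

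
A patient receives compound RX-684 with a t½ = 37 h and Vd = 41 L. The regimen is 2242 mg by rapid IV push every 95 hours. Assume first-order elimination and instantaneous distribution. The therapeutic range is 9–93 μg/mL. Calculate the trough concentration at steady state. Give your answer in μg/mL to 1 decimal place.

Over one 95-h interval, 95/37 ≈ 2.5676 half-lives elapse, leaving f ≈ 0.1687 of each dose.
At steady state, accumulation factor R = 1/(1 − e^(−kτ)) ≈ 1.2029.
Single-dose peak C₀ = D/Vd = 2242/41 ≈ 54.683 μg/mL.
Cmax,ss = C₀/(1 − f) ≈ 54.683/0.8313 ≈ 65.780 μg/mL.
One interval later, Cmin,ss = Cmax,ss·e^(−kτ) ≈ 65.780 × 0.1687 ≈ 11.097 μg/mL.
Trough 11.1 μg/mL vs MEC 9 μg/mL: adequate.

11.1 μg/mL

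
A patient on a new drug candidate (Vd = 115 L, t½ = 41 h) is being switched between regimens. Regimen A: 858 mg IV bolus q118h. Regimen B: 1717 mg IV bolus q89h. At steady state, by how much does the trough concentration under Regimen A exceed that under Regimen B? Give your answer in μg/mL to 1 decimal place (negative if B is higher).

Regimen A: f = (1/2)^(118/41) ≈ 0.1360; Cmin,ss = (858/115)·f/(1−f) ≈ 1.174 μg/mL.
Regimen B: f = (1/2)^(89/41) ≈ 0.2221; Cmin,ss = (1717/115)·f/(1−f) ≈ 4.263 μg/mL.
Difference ≈ 1.174 − 4.263 ≈ -3.089 μg/mL.

-3.1 μg/mL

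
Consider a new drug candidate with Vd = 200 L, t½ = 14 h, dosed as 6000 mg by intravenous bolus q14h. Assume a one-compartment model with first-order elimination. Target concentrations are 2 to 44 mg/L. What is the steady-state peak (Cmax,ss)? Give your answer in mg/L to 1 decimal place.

τ = 14 h = 1 half-life, so f = (1/2)^1 = 0.5.
At steady state, R = 1/(1 − 0.5) = 2/1.
Single-dose peak C₀ = D/Vd = 6000/200 = 30 mg/L.
Steady-state peak Cmax,ss = C₀·R = 30 × 2/1 ≈ 60.000 mg/L.
Peak 60.0 mg/L vs MTC 44 mg/L: exceeds toxic threshold.

60.0 mg/L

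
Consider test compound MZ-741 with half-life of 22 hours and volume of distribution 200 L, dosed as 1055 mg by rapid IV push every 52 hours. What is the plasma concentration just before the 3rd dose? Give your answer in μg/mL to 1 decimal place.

f = (1/2)^(τ/t½) = (1/2)^(52/22) ≈ 0.1943.
C₀ = D/Vd = 1055/200 ≈ 5.275 μg/mL.
Before the 3rd dose, 2 doses have been given. Superposition: Cmin = C₀·(f + f²).
≈ 5.275 × (0.1943 + 0.0378) ≈ 5.275 × 0.2321 ≈ 1.224 μg/mL.

1.2 μg/mL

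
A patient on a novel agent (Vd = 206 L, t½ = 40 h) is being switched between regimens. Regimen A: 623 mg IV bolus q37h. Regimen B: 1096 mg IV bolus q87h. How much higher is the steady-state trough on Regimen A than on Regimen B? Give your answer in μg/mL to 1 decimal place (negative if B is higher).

Regimen A: f = (1/2)^(37/40) ≈ 0.5267; Cmin,ss = (623/206)·f/(1−f) ≈ 3.365 μg/mL.
Regimen B: f = (1/2)^(87/40) ≈ 0.2214; Cmin,ss = (1096/206)·f/(1−f) ≈ 1.513 μg/mL.
Difference ≈ 3.365 − 1.513 ≈ 1.852 μg/mL.

1.9 μg/mL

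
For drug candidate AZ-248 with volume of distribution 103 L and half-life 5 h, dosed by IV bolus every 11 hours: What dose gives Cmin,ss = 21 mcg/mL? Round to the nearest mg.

τ/t½ = 11/5 ≈ 2.2, so f = (1/2)^(11/5) ≈ 0.217638.
Cmin,ss = (D/Vd)·f/(1−f), so D = Cmin,ss·Vd·(1−f)/f.
D = 21 × 103 × (1−f)/f ≈ 21 × 103 × 3.59479 ≈ 7775.53 mg.

7776 mg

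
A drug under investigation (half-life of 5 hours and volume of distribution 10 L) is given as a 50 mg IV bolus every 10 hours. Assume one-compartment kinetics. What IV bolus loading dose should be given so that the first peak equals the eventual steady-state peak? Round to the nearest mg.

67 mg

f = (1/2)^(10/5) ≈ 0.250000; accumulation ratio R = 1/(1−f) ≈ 1.33333.
Loading dose to hit Cmax,ss on first dose: D_load = D_maint·R ≈ 50 × 1.33333 ≈ 66.67 mg.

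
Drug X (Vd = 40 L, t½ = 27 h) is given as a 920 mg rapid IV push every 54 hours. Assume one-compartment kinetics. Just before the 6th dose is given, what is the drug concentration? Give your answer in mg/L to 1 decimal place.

7.7 mg/L

f = (1/2)^(τ/t½) = (1/2)^(54/27) ≈ 0.2500.
C₀ = D/Vd = 920/40 ≈ 23.000 mg/L.
Before the 6th dose, 5 doses have been given. Superposition: Cmin = C₀·(f + f² + … + f^5).
≈ 23.000 × (0.2500 + 0.0625 + 0.0156 + 0.0039 + 0.0010) ≈ 23.000 × 0.3330 ≈ 7.659 mg/L.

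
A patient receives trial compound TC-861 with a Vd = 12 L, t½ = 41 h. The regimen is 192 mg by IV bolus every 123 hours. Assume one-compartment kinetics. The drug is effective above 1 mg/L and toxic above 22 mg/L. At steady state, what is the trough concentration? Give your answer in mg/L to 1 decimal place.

2.3 mg/L

τ = 123 h = 3 half-lives, so f = (1/2)^3 = 0.125.
At steady state, R = 1/(1 − 0.125) = 8/7.
Single-dose peak C₀ = D/Vd = 192/12 = 16 mg/L.
Steady-state peak Cmax,ss = C₀·R = 16 × 8/7 ≈ 18.286 mg/L.
Steady-state trough Cmin,ss = Cmax,ss·f ≈ 18.286 × 0.125 ≈ 2.286 mg/L.
Trough 2.3 mg/L vs MEC 1 mg/L: adequate.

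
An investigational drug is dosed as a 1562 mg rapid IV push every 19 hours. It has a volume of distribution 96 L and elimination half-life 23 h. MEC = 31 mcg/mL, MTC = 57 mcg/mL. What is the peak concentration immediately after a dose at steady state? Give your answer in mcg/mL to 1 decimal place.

37.3 mcg/mL

τ/t½ = 19/23 ≈ 0.82609, so fraction remaining f = (1/2)^(19/23) ≈ 0.5641.
At steady state, accumulation factor R = 1/(1 − e^(−kτ)) ≈ 2.2941.
Single-dose peak C₀ = D/Vd = 1562/96 ≈ 16.271 mcg/mL.
Cmax,ss = C₀/(1 − f) ≈ 16.271/0.4359 ≈ 37.327 mcg/mL.
Peak 37.3 mcg/mL vs MTC 57 mcg/mL: below toxic threshold.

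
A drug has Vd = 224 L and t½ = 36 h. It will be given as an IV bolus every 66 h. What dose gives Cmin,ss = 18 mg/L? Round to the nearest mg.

τ/t½ = 66/36 ≈ 1.8333, so f = (1/2)^(66/36) ≈ 0.280616.
Cmin,ss = (D/Vd)·f/(1−f), so D = Cmin,ss·Vd·(1−f)/f.
D = 18 × 224 × (1−f)/f ≈ 18 × 224 × 2.56359 ≈ 10336.39 mg.

10336 mg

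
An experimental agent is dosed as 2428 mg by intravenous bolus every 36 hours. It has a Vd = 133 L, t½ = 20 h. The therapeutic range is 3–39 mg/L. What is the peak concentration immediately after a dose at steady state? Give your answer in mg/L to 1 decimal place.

25.6 mg/L

k = ln2/t½ = ln2/20 ≈ 0.034657 h⁻¹; fraction remaining f = e^(−kτ) = e^(−0.034657×36) ≈ 0.2872.
Accumulation ratio R = 1/(1 − f) ≈ 1/0.7128 ≈ 1.4029.
Each bolus raises the concentration by D/Vd = 2428/133 ≈ 18.256 mg/L.
Cmax,ss = C₀/(1 − f) ≈ 18.256/0.7128 ≈ 25.612 mg/L.
Peak 25.6 mg/L vs MTC 39 mg/L: below toxic threshold.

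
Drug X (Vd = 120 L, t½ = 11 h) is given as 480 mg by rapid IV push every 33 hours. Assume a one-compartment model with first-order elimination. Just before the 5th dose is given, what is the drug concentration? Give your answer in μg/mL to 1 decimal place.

f = (1/2)^(τ/t½) = (1/2)^(33/11) ≈ 0.1250.
C₀ = D/Vd = 480/120 ≈ 4.000 μg/mL.
Before the 5th dose, 4 doses have been given. Superposition: Cmin = C₀·(f + f² + … + f^4).
≈ 4.000 × (0.1250 + 0.0156 + 0.0020 + 0.0002) ≈ 4.000 × 0.1428 ≈ 0.571 μg/mL.

0.6 μg/mL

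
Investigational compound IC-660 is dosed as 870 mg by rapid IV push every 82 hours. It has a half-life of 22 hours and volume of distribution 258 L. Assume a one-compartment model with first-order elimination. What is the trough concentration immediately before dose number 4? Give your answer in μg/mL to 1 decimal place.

f = (1/2)^(τ/t½) = (1/2)^(82/22) ≈ 0.0755.
C₀ = D/Vd = 870/258 ≈ 3.372 μg/mL.
Before the 4th dose, 3 doses have been given. Superposition: Cmin = C₀·(f + f² + … + f^3).
≈ 3.372 × (0.0755 + 0.0057 + 0.0004) ≈ 3.372 × 0.0816 ≈ 0.275 μg/mL.

0.3 μg/mL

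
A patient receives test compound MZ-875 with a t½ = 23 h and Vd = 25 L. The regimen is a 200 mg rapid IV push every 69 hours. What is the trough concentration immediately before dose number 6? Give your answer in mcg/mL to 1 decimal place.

1.1 mcg/mL

f = (1/2)^(τ/t½) = (1/2)^(69/23) ≈ 0.1250.
C₀ = D/Vd = 200/25 ≈ 8.000 mcg/mL.
Before the 6th dose, 5 doses have been given. Superposition: Cmin = C₀·(f + f² + … + f^5).
≈ 8.000 × (0.1250 + 0.0156 + 0.0020 + 0.0002 + 0.0000) ≈ 8.000 × 0.1428 ≈ 1.142 mcg/mL.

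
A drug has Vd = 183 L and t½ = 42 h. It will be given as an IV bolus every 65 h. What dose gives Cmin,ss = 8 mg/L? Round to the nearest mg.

2816 mg

τ/t½ = 65/42 ≈ 1.5476, so f = (1/2)^(65/42) ≈ 0.342074.
Cmin,ss = (D/Vd)·f/(1−f), so D = Cmin,ss·Vd·(1−f)/f.
D = 8 × 183 × (1−f)/f ≈ 8 × 183 × 1.92334 ≈ 2815.77 mg.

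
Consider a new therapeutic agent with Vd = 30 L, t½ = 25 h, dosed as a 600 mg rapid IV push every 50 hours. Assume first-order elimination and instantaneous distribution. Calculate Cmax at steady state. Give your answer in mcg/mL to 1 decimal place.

26.7 mcg/mL

τ = 50 h = 2 half-lives, so f = (1/2)^2 = 0.25.
Accumulation ratio R = 1/(1 − f) = 1/0.75 = 4/3.
Single-dose peak C₀ = D/Vd = 600/30 = 20 mcg/mL.
Steady-state peak Cmax,ss = C₀·R = 20 × 4/3 ≈ 26.667 mcg/mL.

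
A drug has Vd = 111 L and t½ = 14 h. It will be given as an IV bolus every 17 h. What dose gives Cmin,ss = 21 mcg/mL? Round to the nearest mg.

τ/t½ = 17/14 ≈ 1.2143, so f = (1/2)^(17/14) ≈ 0.430986.
Cmin,ss = (D/Vd)·f/(1−f), so D = Cmin,ss·Vd·(1−f)/f.
D = 21 × 111 × (1−f)/f ≈ 21 × 111 × 1.32026 ≈ 3077.53 mg.

3078 mg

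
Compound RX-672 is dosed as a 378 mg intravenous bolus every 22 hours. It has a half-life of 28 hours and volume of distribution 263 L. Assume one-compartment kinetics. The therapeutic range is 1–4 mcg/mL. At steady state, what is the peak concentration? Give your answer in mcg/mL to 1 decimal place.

τ/t½ = 22/28 ≈ 0.78571, so fraction remaining f = (1/2)^(22/28) ≈ 0.5801.
At steady state, accumulation factor R = 1/(1 − e^(−kτ)) ≈ 2.3815.
Single-dose peak C₀ = D/Vd = 378/263 ≈ 1.437 mcg/mL.
Cmax,ss = C₀/(1 − f) ≈ 1.437/0.4199 ≈ 3.422 mcg/mL.
Peak 3.4 mcg/mL vs MTC 4 mcg/mL: below toxic threshold.

3.4 mcg/mL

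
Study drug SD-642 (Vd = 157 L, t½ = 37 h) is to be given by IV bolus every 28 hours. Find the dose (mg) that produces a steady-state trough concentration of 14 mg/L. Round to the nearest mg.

τ/t½ = 28/37 ≈ 0.75676, so f = (1/2)^(28/37) ≈ 0.591825.
Cmin,ss = (D/Vd)·f/(1−f), so D = Cmin,ss·Vd·(1−f)/f.
D = 14 × 157 × (1−f)/f ≈ 14 × 157 × 0.68969 ≈ 1515.94 mg.

1516 mg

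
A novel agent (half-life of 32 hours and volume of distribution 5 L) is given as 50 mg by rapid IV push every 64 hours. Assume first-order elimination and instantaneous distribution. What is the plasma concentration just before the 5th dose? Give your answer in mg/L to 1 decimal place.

f = (1/2)^(τ/t½) = (1/2)^(64/32) ≈ 0.2500.
C₀ = D/Vd = 50/5 ≈ 10.000 mg/L.
Before the 5th dose, 4 doses have been given. Superposition: Cmin = C₀·(f + f² + … + f^4).
≈ 10.000 × (0.2500 + 0.0625 + 0.0156 + 0.0039) ≈ 10.000 × 0.3320 ≈ 3.320 mg/L.

3.3 mg/L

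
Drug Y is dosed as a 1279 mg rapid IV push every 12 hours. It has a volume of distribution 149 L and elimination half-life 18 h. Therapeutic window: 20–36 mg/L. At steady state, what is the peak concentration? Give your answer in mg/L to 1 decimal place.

k = ln2/t½ = ln2/18 ≈ 0.038508 h⁻¹; fraction remaining f = e^(−kτ) = e^(−0.038508×12) ≈ 0.6300.
Accumulation ratio R = 1/(1 − f) ≈ 1/0.3700 ≈ 2.7027.
Single-dose peak C₀ = D/Vd = 1279/149 ≈ 8.584 mg/L.
Steady-state peak Cmax,ss = C₀·R ≈ 8.584 × 2.7027 ≈ 23.200 mg/L.
Peak 23.2 mg/L vs MTC 36 mg/L: below toxic threshold.

23.2 mg/L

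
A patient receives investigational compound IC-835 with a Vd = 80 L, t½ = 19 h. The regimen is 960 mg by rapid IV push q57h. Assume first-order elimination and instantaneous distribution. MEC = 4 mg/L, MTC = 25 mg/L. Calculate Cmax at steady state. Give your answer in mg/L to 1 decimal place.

τ = 57 h = 3 half-lives, so f = (1/2)^3 = 0.125.
At steady state, R = 1/(1 − 0.125) = 8/7.
Single-dose peak C₀ = D/Vd = 960/80 = 12 mg/L.
Steady-state peak Cmax,ss = C₀·R = 12 × 8/7 ≈ 13.714 mg/L.
Peak 13.7 mg/L vs MTC 25 mg/L: below toxic threshold.

13.7 mg/L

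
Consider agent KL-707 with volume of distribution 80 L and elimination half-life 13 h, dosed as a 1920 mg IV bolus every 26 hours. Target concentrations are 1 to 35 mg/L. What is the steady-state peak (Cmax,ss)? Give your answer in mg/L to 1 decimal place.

τ = 26 h = 2 half-lives, so f = (1/2)^2 = 0.25.
At steady state, R = 1/(1 − 0.25) = 4/3.
Single-dose peak C₀ = D/Vd = 1920/80 = 24 mg/L.
Steady-state peak Cmax,ss = C₀·R = 24 × 4/3 ≈ 32.000 mg/L.
Peak 32.0 mg/L vs MTC 35 mg/L: below toxic threshold.

32.0 mg/L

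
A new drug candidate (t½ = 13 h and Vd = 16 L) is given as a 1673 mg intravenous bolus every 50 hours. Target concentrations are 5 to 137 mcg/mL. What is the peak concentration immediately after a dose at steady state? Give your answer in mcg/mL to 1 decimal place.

τ/t½ = 50/13 ≈ 3.8462, so fraction remaining f = (1/2)^(50/13) ≈ 0.0695.
At steady state, accumulation factor R = 1/(1 − e^(−kτ)) ≈ 1.0747.
Each bolus raises the concentration by D/Vd = 1673/16 ≈ 104.562 mcg/mL.
Steady-state peak Cmax,ss = C₀·R ≈ 104.562 × 1.0747 ≈ 112.373 mcg/mL.
Peak 112.4 mcg/mL vs MTC 137 mcg/mL: below toxic threshold.

112.4 mcg/mL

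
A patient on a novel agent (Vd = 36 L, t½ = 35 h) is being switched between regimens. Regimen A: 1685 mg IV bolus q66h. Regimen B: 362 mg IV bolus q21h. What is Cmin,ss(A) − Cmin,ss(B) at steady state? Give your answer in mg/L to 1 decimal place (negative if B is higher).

Regimen A: f = (1/2)^(66/35) ≈ 0.2706; Cmin,ss = (1685/36)·f/(1−f) ≈ 17.364 mg/L.
Regimen B: f = (1/2)^(21/35) ≈ 0.6598; Cmin,ss = (362/36)·f/(1−f) ≈ 19.502 mg/L.
Difference ≈ 17.364 − 19.502 ≈ -2.138 mg/L.

-2.1 mg/L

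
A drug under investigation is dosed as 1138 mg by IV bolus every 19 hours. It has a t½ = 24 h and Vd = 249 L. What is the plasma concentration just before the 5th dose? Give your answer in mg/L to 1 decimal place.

f = (1/2)^(τ/t½) = (1/2)^(19/24) ≈ 0.5777.
C₀ = D/Vd = 1138/249 ≈ 4.570 mg/L.
Before the 5th dose, 4 doses have been given. Superposition: Cmin = C₀·(f + f² + … + f^4).
≈ 4.570 × (0.5777 + 0.3337 + 0.1928 + 0.1114) ≈ 4.570 × 1.2156 ≈ 5.555 mg/L.

5.6 mg/L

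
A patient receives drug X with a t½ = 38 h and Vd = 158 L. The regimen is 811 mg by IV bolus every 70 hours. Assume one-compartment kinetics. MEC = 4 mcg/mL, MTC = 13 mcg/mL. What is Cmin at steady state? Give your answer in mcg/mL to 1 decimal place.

2.0 mcg/mL

τ/t½ = 70/38 ≈ 1.8421, so fraction remaining f = (1/2)^(70/38) ≈ 0.2789.
Accumulation ratio R = 1/(1 − f) ≈ 1/0.7211 ≈ 1.3868.
Single-dose peak C₀ = D/Vd = 811/158 ≈ 5.133 mcg/mL.
Steady-state peak Cmax,ss = C₀·R ≈ 5.133 × 1.3868 ≈ 7.118 mcg/mL.
One interval later, Cmin,ss = Cmax,ss·e^(−kτ) ≈ 7.118 × 0.2789 ≈ 1.985 mcg/mL.
Trough 2.0 mcg/mL vs MEC 4 mcg/mL: subtherapeutic.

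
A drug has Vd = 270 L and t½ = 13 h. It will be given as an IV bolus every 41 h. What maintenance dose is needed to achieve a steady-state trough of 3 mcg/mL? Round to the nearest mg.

τ/t½ = 41/13 ≈ 3.1538, so f = (1/2)^(41/13) ≈ 0.112356.
Cmin,ss = (D/Vd)·f/(1−f), so D = Cmin,ss·Vd·(1−f)/f.
D = 3 × 270 × (1−f)/f ≈ 3 × 270 × 7.90028 ≈ 6399.23 mg.

6399 mg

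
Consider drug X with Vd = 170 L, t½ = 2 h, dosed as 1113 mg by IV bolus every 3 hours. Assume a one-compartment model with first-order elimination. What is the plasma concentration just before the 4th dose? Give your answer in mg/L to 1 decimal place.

3.4 mg/L

f = (1/2)^(τ/t½) = (1/2)^(3/2) ≈ 0.3536.
C₀ = D/Vd = 1113/170 ≈ 6.547 mg/L.
Before the 4th dose, 3 doses have been given. Superposition: Cmin = C₀·(f + f² + … + f^3).
≈ 6.547 × (0.3536 + 0.1250 + 0.0442) ≈ 6.547 × 0.5228 ≈ 3.423 mg/L.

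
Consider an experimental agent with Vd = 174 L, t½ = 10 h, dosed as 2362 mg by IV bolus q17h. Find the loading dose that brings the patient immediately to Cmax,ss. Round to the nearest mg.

3412 mg

f = (1/2)^(17/10) ≈ 0.307786; accumulation ratio R = 1/(1−f) ≈ 1.44464.
Loading dose to hit Cmax,ss on first dose: D_load = D_maint·R ≈ 2362 × 1.44464 ≈ 3412.24 mg.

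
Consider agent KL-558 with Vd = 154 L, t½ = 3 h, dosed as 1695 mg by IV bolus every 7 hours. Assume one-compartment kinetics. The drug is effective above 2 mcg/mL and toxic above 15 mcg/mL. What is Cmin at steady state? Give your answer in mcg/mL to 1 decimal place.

Over one 7-h interval, 7/3 ≈ 2.3333 half-lives elapse, leaving f ≈ 0.1984 of each dose.
Single-dose peak C₀ = D/Vd = 1695/154 ≈ 11.006 mcg/mL.
Steady-state trough Cmin,ss = C₀·f/(1−f) ≈ 11.006 × 0.1984/0.8016 ≈ 2.724 mcg/mL.
Trough 2.7 mcg/mL vs MEC 2 mcg/mL: adequate.

2.7 mcg/mL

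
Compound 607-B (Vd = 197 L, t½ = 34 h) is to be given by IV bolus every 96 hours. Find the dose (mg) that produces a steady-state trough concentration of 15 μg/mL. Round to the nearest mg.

17963 mg

τ/t½ = 96/34 ≈ 2.8235, so f = (1/2)^(96/34) ≈ 0.141264.
Cmin,ss = (D/Vd)·f/(1−f), so D = Cmin,ss·Vd·(1−f)/f.
D = 15 × 197 × (1−f)/f ≈ 15 × 197 × 6.07894 ≈ 17963.27 mg.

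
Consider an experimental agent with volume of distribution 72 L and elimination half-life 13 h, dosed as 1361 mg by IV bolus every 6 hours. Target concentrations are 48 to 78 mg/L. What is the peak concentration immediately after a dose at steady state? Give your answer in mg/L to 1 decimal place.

τ/t½ = 6/13 ≈ 0.46154, so fraction remaining f = (1/2)^(6/13) ≈ 0.7262.
Accumulation ratio R = 1/(1 − f) ≈ 1/0.2738 ≈ 3.6523.
Single-dose peak C₀ = D/Vd = 1361/72 ≈ 18.903 mg/L.
Steady-state peak Cmax,ss = C₀·R ≈ 18.903 × 3.6523 ≈ 69.039 mg/L.
Peak 69.0 mg/L vs MTC 78 mg/L: below toxic threshold.

69.0 mg/L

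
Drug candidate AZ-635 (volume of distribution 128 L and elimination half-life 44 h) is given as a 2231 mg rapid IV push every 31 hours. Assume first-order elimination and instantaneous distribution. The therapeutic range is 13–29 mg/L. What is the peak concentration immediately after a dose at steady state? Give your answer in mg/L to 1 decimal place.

k = ln2/t½ = ln2/44 ≈ 0.015753 h⁻¹; fraction remaining f = e^(−kτ) = e^(−0.015753×31) ≈ 0.6136.
At steady state, accumulation factor R = 1/(1 − e^(−kτ)) ≈ 2.5880.
Each bolus raises the concentration by D/Vd = 2231/128 ≈ 17.430 mg/L.
Steady-state peak Cmax,ss = C₀·R ≈ 17.430 × 2.5880 ≈ 45.109 mg/L.
Peak 45.1 mg/L vs MTC 29 mg/L: exceeds toxic threshold.

45.1 mg/L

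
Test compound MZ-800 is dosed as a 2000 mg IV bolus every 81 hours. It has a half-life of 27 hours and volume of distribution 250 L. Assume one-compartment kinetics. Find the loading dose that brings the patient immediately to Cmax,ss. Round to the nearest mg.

2286 mg

f = (1/2)^(81/27) ≈ 0.125000; accumulation ratio R = 1/(1−f) ≈ 1.14286.
Loading dose to hit Cmax,ss on first dose: D_load = D_maint·R ≈ 2000 × 1.14286 ≈ 2285.72 mg.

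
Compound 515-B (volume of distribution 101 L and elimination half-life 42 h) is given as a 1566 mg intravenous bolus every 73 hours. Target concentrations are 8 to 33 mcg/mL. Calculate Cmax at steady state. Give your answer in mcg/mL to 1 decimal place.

22.1 mcg/mL

k = ln2/t½ = ln2/42 ≈ 0.016504 h⁻¹; fraction remaining f = e^(−kτ) = e^(−0.016504×73) ≈ 0.2998.
Accumulation ratio R = 1/(1 − f) ≈ 1/0.7002 ≈ 1.4282.
Each bolus raises the concentration by D/Vd = 1566/101 ≈ 15.505 mcg/mL.
Steady-state peak Cmax,ss = C₀·R ≈ 15.505 × 1.4282 ≈ 22.144 mcg/mL.
Peak 22.1 mcg/mL vs MTC 33 mcg/mL: below toxic threshold.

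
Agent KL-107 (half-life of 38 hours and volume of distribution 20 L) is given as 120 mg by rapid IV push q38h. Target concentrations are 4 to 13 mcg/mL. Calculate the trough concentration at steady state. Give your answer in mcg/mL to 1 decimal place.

τ = 38 h = 1 half-life, so f = (1/2)^1 = 0.5.
Accumulation ratio R = 1/(1 − f) = 1/0.5 = 2/1.
Single-dose peak C₀ = D/Vd = 120/20 = 6 mcg/mL.
Steady-state peak Cmax,ss = C₀·R = 6 × 2/1 ≈ 12.000 mcg/mL.
Steady-state trough Cmin,ss = Cmax,ss·f ≈ 12.000 × 0.5 ≈ 6.000 mcg/mL.
Trough 6.0 mcg/mL vs MEC 4 mcg/mL: adequate.

6.0 mcg/mL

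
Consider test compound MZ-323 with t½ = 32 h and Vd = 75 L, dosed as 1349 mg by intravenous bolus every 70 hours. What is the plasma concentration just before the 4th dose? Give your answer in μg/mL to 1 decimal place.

f = (1/2)^(τ/t½) = (1/2)^(70/32) ≈ 0.2195.
C₀ = D/Vd = 1349/75 ≈ 17.987 μg/mL.
Before the 4th dose, 3 doses have been given. Superposition: Cmin = C₀·(f + f² + … + f^3).
≈ 17.987 × (0.2195 + 0.0482 + 0.0106) ≈ 17.987 × 0.2783 ≈ 5.006 μg/mL.

5.0 μg/mL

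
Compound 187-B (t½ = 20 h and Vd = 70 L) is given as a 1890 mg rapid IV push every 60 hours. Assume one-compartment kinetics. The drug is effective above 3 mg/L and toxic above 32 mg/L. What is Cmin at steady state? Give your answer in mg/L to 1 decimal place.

3.9 mg/L

τ = 60 h = 3 half-lives, so f = (1/2)^3 = 0.125.
At steady state, R = 1/(1 − 0.125) = 8/7.
Single-dose peak C₀ = D/Vd = 1890/70 = 27 mg/L.
Steady-state peak Cmax,ss = C₀·R = 27 × 8/7 ≈ 30.857 mg/L.
Steady-state trough Cmin,ss = Cmax,ss·f ≈ 30.857 × 0.125 ≈ 3.857 mg/L.
Trough 3.9 mg/L vs MEC 3 mg/L: adequate.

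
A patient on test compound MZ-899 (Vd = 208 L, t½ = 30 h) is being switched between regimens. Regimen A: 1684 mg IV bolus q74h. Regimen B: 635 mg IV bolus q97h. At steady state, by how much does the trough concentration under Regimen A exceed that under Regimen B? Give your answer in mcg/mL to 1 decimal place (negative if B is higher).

Regimen A: f = (1/2)^(74/30) ≈ 0.1809; Cmin,ss = (1684/208)·f/(1−f) ≈ 1.788 mcg/mL.
Regimen B: f = (1/2)^(97/30) ≈ 0.1063; Cmin,ss = (635/208)·f/(1−f) ≈ 0.363 mcg/mL.
Difference ≈ 1.788 − 0.363 ≈ 1.425 mcg/mL.

1.4 mcg/mL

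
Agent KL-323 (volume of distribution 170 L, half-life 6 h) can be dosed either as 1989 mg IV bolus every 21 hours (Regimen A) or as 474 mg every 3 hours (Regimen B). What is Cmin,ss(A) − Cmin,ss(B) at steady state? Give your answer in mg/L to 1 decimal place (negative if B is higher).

Regimen A: f = (1/2)^(21/6) ≈ 0.0884; Cmin,ss = (1989/170)·f/(1−f) ≈ 1.135 mg/L.
Regimen B: f = (1/2)^(3/6) ≈ 0.7071; Cmin,ss = (474/170)·f/(1−f) ≈ 6.731 mg/L.
Difference ≈ 1.135 − 6.731 ≈ -5.596 mg/L.

-5.6 mg/L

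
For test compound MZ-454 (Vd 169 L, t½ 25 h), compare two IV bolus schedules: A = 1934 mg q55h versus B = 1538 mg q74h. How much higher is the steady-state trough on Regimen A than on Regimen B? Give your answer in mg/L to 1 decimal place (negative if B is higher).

Regimen A: f = (1/2)^(55/25) ≈ 0.2176; Cmin,ss = (1934/169)·f/(1−f) ≈ 3.183 mg/L.
Regimen B: f = (1/2)^(74/25) ≈ 0.1285; Cmin,ss = (1538/169)·f/(1−f) ≈ 1.342 mg/L.
Difference ≈ 3.183 − 1.342 ≈ 1.841 mg/L.

1.8 mg/L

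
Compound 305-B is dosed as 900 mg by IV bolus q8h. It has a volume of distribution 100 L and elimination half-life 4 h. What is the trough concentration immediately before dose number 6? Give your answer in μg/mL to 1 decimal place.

f = (1/2)^(τ/t½) = (1/2)^(8/4) ≈ 0.2500.
C₀ = D/Vd = 900/100 ≈ 9.000 μg/mL.
Before the 6th dose, 5 doses have been given. Superposition: Cmin = C₀·(f + f² + … + f^5).
≈ 9.000 × (0.2500 + 0.0625 + 0.0156 + 0.0039 + 0.0010) ≈ 9.000 × 0.3330 ≈ 2.997 μg/mL.

3.0 μg/mL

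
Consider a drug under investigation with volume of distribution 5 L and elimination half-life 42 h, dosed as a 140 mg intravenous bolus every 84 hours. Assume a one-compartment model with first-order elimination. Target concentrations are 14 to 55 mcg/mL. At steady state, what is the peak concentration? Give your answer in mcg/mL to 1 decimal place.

37.3 mcg/mL

The dosing interval is 2 half-lives, so f = 2^(−2) = 0.25.
At steady state, R = 1/(1 − 0.25) = 4/3.
Single-dose peak C₀ = D/Vd = 140/5 = 28 mcg/mL.
Steady-state peak Cmax,ss = C₀·R = 28 × 4/3 ≈ 37.333 mcg/mL.
Peak 37.3 mcg/mL vs MTC 55 mcg/mL: below toxic threshold.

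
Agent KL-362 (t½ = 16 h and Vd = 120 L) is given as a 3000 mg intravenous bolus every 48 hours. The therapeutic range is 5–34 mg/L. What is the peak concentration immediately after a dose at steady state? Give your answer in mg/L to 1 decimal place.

τ = 48 h = 3 half-lives, so f = (1/2)^3 = 0.125.
Accumulation ratio R = 1/(1 − f) = 1/0.875 = 8/7.
Single-dose peak C₀ = D/Vd = 3000/120 = 25 mg/L.
Steady-state peak Cmax,ss = C₀·R = 25 × 8/7 ≈ 28.571 mg/L.
Peak 28.6 mg/L vs MTC 34 mg/L: below toxic threshold.

28.6 mg/L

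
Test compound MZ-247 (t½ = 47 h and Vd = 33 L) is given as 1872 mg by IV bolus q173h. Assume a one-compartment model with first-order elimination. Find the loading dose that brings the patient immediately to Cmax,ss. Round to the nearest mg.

2030 mg

f = (1/2)^(173/47) ≈ 0.077975; accumulation ratio R = 1/(1−f) ≈ 1.08457.
Loading dose to hit Cmax,ss on first dose: D_load = D_maint·R ≈ 1872 × 1.08457 ≈ 2030.32 mg.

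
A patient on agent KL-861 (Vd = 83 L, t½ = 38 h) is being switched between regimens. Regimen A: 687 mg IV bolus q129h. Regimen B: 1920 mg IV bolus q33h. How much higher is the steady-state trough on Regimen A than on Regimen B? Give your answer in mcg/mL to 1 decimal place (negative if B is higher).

-27.1 mcg/mL

Regimen A: f = (1/2)^(129/38) ≈ 0.0951; Cmin,ss = (687/83)·f/(1−f) ≈ 0.870 mcg/mL.
Regimen B: f = (1/2)^(33/38) ≈ 0.5477; Cmin,ss = (1920/83)·f/(1−f) ≈ 28.012 mcg/mL.
Difference ≈ 0.870 − 28.012 ≈ -27.142 mcg/mL.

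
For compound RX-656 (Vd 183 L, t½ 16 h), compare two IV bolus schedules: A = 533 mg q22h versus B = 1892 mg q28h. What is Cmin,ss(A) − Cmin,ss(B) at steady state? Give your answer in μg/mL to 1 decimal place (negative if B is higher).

Regimen A: f = (1/2)^(22/16) ≈ 0.3856; Cmin,ss = (533/183)·f/(1−f) ≈ 1.828 μg/mL.
Regimen B: f = (1/2)^(28/16) ≈ 0.2973; Cmin,ss = (1892/183)·f/(1−f) ≈ 4.374 μg/mL.
Difference ≈ 1.828 − 4.374 ≈ -2.546 μg/mL.

-2.5 μg/mL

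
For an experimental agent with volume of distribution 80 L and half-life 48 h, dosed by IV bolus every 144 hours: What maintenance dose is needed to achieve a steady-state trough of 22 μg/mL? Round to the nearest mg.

τ/t½ = 144/48 ≈ 3, so f = (1/2)^(144/48) ≈ 0.125000.
Cmin,ss = (D/Vd)·f/(1−f), so D = Cmin,ss·Vd·(1−f)/f.
D = 22 × 80 × (1−f)/f ≈ 22 × 80 × 7.00000 ≈ 12320.00 mg.

12320 mg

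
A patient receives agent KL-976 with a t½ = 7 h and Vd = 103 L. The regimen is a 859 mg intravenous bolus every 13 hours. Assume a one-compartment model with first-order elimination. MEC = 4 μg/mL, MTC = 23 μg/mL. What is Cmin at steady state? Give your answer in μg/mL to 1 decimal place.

k = ln2/t½ = ln2/7 ≈ 0.099021 h⁻¹; fraction remaining f = e^(−kτ) = e^(−0.099021×13) ≈ 0.2760.
At steady state, accumulation factor R = 1/(1 − e^(−kτ)) ≈ 1.3812.
Each bolus raises the concentration by D/Vd = 859/103 ≈ 8.340 μg/mL.
Steady-state peak Cmax,ss = C₀·R ≈ 8.340 × 1.3812 ≈ 11.519 μg/mL.
Steady-state trough Cmin,ss = Cmax,ss·f ≈ 11.519 × 0.2760 ≈ 3.179 μg/mL.
Trough 3.2 μg/mL vs MEC 4 μg/mL: subtherapeutic.

3.2 μg/mL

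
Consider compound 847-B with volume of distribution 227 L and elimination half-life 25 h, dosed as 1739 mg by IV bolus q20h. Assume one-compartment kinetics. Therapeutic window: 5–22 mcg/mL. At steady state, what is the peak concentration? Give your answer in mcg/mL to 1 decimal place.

Over one 20-h interval, 20/25 ≈ 0.8 half-lives elapse, leaving f ≈ 0.5743 of each dose.
At steady state, accumulation factor R = 1/(1 − e^(−kτ)) ≈ 2.3491.
Each bolus raises the concentration by D/Vd = 1739/227 ≈ 7.661 mcg/mL.
Cmax,ss = C₀/(1 − f) ≈ 7.661/0.4257 ≈ 17.996 mcg/mL.
Peak 18.0 mcg/mL vs MTC 22 mcg/mL: below toxic threshold.

18.0 mcg/mL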